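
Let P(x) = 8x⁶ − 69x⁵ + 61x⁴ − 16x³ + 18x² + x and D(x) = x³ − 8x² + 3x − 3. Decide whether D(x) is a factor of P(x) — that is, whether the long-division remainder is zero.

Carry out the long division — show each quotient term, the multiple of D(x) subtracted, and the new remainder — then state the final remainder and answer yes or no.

R(x) = 4x² − 5x − 3, so D(x) is not a factor of P(x). no

Step 1: lead(8x⁶ − 69x⁵ + 61x⁴ − 16x³ + 18x² + x) ÷ lead(D) = 8x⁶ ÷ x³ = 8x³. Subtract (8x³)·D = 8x⁶ − 64x⁵ + 24x⁴ − 24x³. Remainder: −5x⁵ + 37x⁴ + 8x³ + 18x² + x.
Step 2: lead(−5x⁵ + 37x⁴ + 8x³ + 18x² + x) ÷ lead(D) = −5x⁵ ÷ x³ = −5x². Subtract (−5x²)·D = −5x⁵ + 40x⁴ − 15x³ + 15x². Remainder: −3x⁴ + 23x³ + 3x² + x.
Step 3: lead(−3x⁴ + 23x³ + 3x² + x) ÷ lead(D) = −3x⁴ ÷ x³ = −3x. Subtract (−3x)·D = −3x⁴ + 24x³ − 9x² + 9x. Remainder: −x³ + 12x² − 8x.
Step 4: lead(−x³ + 12x² − 8x) ÷ lead(D) = −x³ ÷ x³ = −1. Subtract (−1)·D = −x³ + 8x² − 3x + 3. Remainder: 4x² − 5x − 3.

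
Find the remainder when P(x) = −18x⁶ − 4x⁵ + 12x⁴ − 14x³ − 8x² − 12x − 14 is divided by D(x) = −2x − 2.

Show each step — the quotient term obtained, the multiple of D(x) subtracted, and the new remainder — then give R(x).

Step 1: lead(−18x⁶ − 4x⁵ + 12x⁴ − 14x³ − 8x² − 12x − 14) ÷ lead(D) = −18x⁶ ÷ −2x = 9x⁵. Subtract (9x⁵)·D = −18x⁶ − 18x⁵. Remainder: 14x⁵ + 12x⁴ − 14x³ − 8x² − 12x − 14.
Step 2: lead(14x⁵ + 12x⁴ − 14x³ − 8x² − 12x − 14) ÷ lead(D) = 14x⁵ ÷ −2x = −7x⁴. Subtract (−7x⁴)·D = 14x⁵ + 14x⁴. Remainder: −2x⁴ − 14x³ − 8x² − 12x − 14.
Step 3: lead(−2x⁴ − 14x³ − 8x² − 12x − 14) ÷ lead(D) = −2x⁴ ÷ −2x = x³. Subtract (x³)·D = −2x⁴ − 2x³. Remainder: −12x³ − 8x² − 12x − 14.
Step 4: lead(−12x³ − 8x² − 12x − 14) ÷ lead(D) = −12x³ ÷ −2x = 6x². Subtract (6x²)·D = −12x³ − 12x². Remainder: 4x² − 12x − 14.
Step 5: lead(4x² − 12x − 14) ÷ lead(D) = 4x² ÷ −2x = −2x. Subtract (−2x)·D = 4x² + 4x. Remainder: −16x − 14.
Step 6: lead(−16x − 14) ÷ lead(D) = −16x ÷ −2x = 8. Subtract (8)·D = −16x − 16. Remainder: 2.

R(x) = 2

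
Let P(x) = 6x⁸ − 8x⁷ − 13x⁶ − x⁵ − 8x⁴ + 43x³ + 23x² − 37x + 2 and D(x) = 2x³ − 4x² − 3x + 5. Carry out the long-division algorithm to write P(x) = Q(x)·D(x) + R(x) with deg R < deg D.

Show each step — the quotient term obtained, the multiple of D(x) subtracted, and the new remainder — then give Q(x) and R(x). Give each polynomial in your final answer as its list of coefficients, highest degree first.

Q = [3, 2, 2, -1, -8, -1]; R = [7]

Step 1: lead(6x⁸ − 8x⁷ − 13x⁶ − x⁵ − 8x⁴ + 43x³ + 23x² − 37x + 2) ÷ lead(D) = 6x⁸ ÷ 2x³ = 3x⁵. Subtract (3x⁵)·D = 6x⁸ − 12x⁷ − 9x⁶ + 15x⁵. Remainder: 4x⁷ − 4x⁶ − 16x⁵ − 8x⁴ + 43x³ + 23x² − 37x + 2.
Step 2: lead(4x⁷ − 4x⁶ − 16x⁵ − 8x⁴ + 43x³ + 23x² − 37x + 2) ÷ lead(D) = 4x⁷ ÷ 2x³ = 2x⁴. Subtract (2x⁴)·D = 4x⁷ − 8x⁶ − 6x⁵ + 10x⁴. Remainder: 4x⁶ − 10x⁵ − 18x⁴ + 43x³ + 23x² − 37x + 2.
Step 3: lead(4x⁶ − 10x⁵ − 18x⁴ + 43x³ + 23x² − 37x + 2) ÷ lead(D) = 4x⁶ ÷ 2x³ = 2x³. Subtract (2x³)·D = 4x⁶ − 8x⁵ − 6x⁴ + 10x³. Remainder: −2x⁵ − 12x⁴ + 33x³ + 23x² − 37x + 2.
Step 4: lead(−2x⁵ − 12x⁴ + 33x³ + 23x² − 37x + 2) ÷ lead(D) = −2x⁵ ÷ 2x³ = −x². Subtract (−x²)·D = −2x⁵ + 4x⁴ + 3x³ − 5x². Remainder: −16x⁴ + 30x³ + 28x² − 37x + 2.
Step 5: lead(−16x⁴ + 30x³ + 28x² − 37x + 2) ÷ lead(D) = −16x⁴ ÷ 2x³ = −8x. Subtract (−8x)·D = −16x⁴ + 32x³ + 24x² − 40x. Remainder: −2x³ + 4x² + 3x + 2.
Step 6: lead(−2x³ + 4x² + 3x + 2) ÷ lead(D) = −2x³ ÷ 2x³ = −1. Subtract (−1)·D = −2x³ + 4x² + 3x − 5. Remainder: 7.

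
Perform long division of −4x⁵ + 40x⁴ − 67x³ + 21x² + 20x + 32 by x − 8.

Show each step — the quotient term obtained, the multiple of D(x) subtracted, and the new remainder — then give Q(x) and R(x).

Q(x) = −4x⁴ + 8x³ − 3x² − 3x − 4; R(x) = 0

Step 1: lead(−4x⁵ + 40x⁴ − 67x³ + 21x² + 20x + 32) ÷ lead(D) = −4x⁵ ÷ x = −4x⁴. Subtract (−4x⁴)·D = −4x⁵ + 32x⁴. Remainder: 8x⁴ − 67x³ + 21x² + 20x + 32.
Step 2: lead(8x⁴ − 67x³ + 21x² + 20x + 32) ÷ lead(D) = 8x⁴ ÷ x = 8x³. Subtract (8x³)·D = 8x⁴ − 64x³. Remainder: −3x³ + 21x² + 20x + 32.
Step 3: lead(−3x³ + 21x² + 20x + 32) ÷ lead(D) = −3x³ ÷ x = −3x². Subtract (−3x²)·D = −3x³ + 24x². Remainder: −3x² + 20x + 32.
Step 4: lead(−3x² + 20x + 32) ÷ lead(D) = −3x² ÷ x = −3x. Subtract (−3x)·D = −3x² + 24x. Remainder: −4x + 32.
Step 5: lead(−4x + 32) ÷ lead(D) = −4x ÷ x = −4. Subtract (−4)·D = −4x + 32. Remainder: 0.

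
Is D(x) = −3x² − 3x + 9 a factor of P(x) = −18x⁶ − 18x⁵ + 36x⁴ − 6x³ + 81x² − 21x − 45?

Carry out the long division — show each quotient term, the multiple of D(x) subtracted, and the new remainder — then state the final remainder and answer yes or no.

R(x) = 0, so D(x) is a factor of P(x). yes

Step 1: lead(−18x⁶ − 18x⁵ + 36x⁴ − 6x³ + 81x² − 21x − 45) ÷ lead(D) = −18x⁶ ÷ −3x² = 6x⁴. Subtract (6x⁴)·D = −18x⁶ − 18x⁵ + 54x⁴. Remainder: −18x⁴ − 6x³ + 81x² − 21x − 45.
Step 2: lead(−18x⁴ − 6x³ + 81x² − 21x − 45) ÷ lead(D) = −18x⁴ ÷ −3x² = 6x². Subtract (6x²)·D = −18x⁴ − 18x³ + 54x². Remainder: 12x³ + 27x² − 21x − 45.
Step 3: lead(12x³ + 27x² − 21x − 45) ÷ lead(D) = 12x³ ÷ −3x² = −4x. Subtract (−4x)·D = 12x³ + 12x² − 36x. Remainder: 15x² + 15x − 45.
Step 4: lead(15x² + 15x − 45) ÷ lead(D) = 15x² ÷ −3x² = −5. Subtract (−5)·D = 15x² + 15x − 45. Remainder: 0.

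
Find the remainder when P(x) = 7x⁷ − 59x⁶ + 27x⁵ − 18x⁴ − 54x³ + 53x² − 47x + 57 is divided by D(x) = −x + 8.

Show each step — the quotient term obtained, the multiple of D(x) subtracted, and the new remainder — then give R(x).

R(x) = 1

Step 1: lead(7x⁷ − 59x⁶ + 27x⁵ − 18x⁴ − 54x³ + 53x² − 47x + 57) ÷ lead(D) = 7x⁷ ÷ −x = −7x⁶. Subtract (−7x⁶)·D = 7x⁷ − 56x⁶. Remainder: −3x⁶ + 27x⁵ − 18x⁴ − 54x³ + 53x² − 47x + 57.
Step 2: lead(−3x⁶ + 27x⁵ − 18x⁴ − 54x³ + 53x² − 47x + 57) ÷ lead(D) = −3x⁶ ÷ −x = 3x⁵. Subtract (3x⁵)·D = −3x⁶ + 24x⁵. Remainder: 3x⁵ − 18x⁴ − 54x³ + 53x² − 47x + 57.
Step 3: lead(3x⁵ − 18x⁴ − 54x³ + 53x² − 47x + 57) ÷ lead(D) = 3x⁵ ÷ −x = −3x⁴. Subtract (−3x⁴)·D = 3x⁵ − 24x⁴. Remainder: 6x⁴ − 54x³ + 53x² − 47x + 57.
Step 4: lead(6x⁴ − 54x³ + 53x² − 47x + 57) ÷ lead(D) = 6x⁴ ÷ −x = −6x³. Subtract (−6x³)·D = 6x⁴ − 48x³. Remainder: −6x³ + 53x² − 47x + 57.
Step 5: lead(−6x³ + 53x² − 47x + 57) ÷ lead(D) = −6x³ ÷ −x = 6x². Subtract (6x²)·D = −6x³ + 48x². Remainder: 5x² − 47x + 57.
Step 6: lead(5x² − 47x + 57) ÷ lead(D) = 5x² ÷ −x = −5x. Subtract (−5x)·D = 5x² − 40x. Remainder: −7x + 57.
Step 7: lead(−7x + 57) ÷ lead(D) = −7x ÷ −x = 7. Subtract (7)·D = −7x + 56. Remainder: 1.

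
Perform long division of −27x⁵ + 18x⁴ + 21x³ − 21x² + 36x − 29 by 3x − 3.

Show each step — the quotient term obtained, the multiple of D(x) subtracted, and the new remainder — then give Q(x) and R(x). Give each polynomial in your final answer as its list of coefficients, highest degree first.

Q = [-9, -3, 4, -3, 9]; R = [-2]

Step 1: lead(−27x⁵ + 18x⁴ + 21x³ − 21x² + 36x − 29) ÷ lead(D) = −27x⁵ ÷ 3x = −9x⁴. Subtract (−9x⁴)·D = −27x⁵ + 27x⁴. Remainder: −9x⁴ + 21x³ − 21x² + 36x − 29.
Step 2: lead(−9x⁴ + 21x³ − 21x² + 36x − 29) ÷ lead(D) = −9x⁴ ÷ 3x = −3x³. Subtract (−3x³)·D = −9x⁴ + 9x³. Remainder: 12x³ − 21x² + 36x − 29.
Step 3: lead(12x³ − 21x² + 36x − 29) ÷ lead(D) = 12x³ ÷ 3x = 4x². Subtract (4x²)·D = 12x³ − 12x². Remainder: −9x² + 36x − 29.
Step 4: lead(−9x² + 36x − 29) ÷ lead(D) = −9x² ÷ 3x = −3x. Subtract (−3x)·D = −9x² + 9x. Remainder: 27x − 29.
Step 5: lead(27x − 29) ÷ lead(D) = 27x ÷ 3x = 9. Subtract (9)·D = 27x − 27. Remainder: −2.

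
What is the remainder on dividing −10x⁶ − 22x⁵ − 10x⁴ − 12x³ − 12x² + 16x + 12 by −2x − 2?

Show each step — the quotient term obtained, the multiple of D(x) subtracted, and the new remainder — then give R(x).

Step 1: lead(−10x⁶ − 22x⁵ − 10x⁴ − 12x³ − 12x² + 16x + 12) ÷ lead(D) = −10x⁶ ÷ −2x = 5x⁵. Subtract (5x⁵)·D = −10x⁶ − 10x⁵. Remainder: −12x⁵ − 10x⁴ − 12x³ − 12x² + 16x + 12.
Step 2: lead(−12x⁵ − 10x⁴ − 12x³ − 12x² + 16x + 12) ÷ lead(D) = −12x⁵ ÷ −2x = 6x⁴. Subtract (6x⁴)·D = −12x⁵ − 12x⁴. Remainder: 2x⁴ − 12x³ − 12x² + 16x + 12.
Step 3: lead(2x⁴ − 12x³ − 12x² + 16x + 12) ÷ lead(D) = 2x⁴ ÷ −2x = −x³. Subtract (−x³)·D = 2x⁴ + 2x³. Remainder: −14x³ − 12x² + 16x + 12.
Step 4: lead(−14x³ − 12x² + 16x + 12) ÷ lead(D) = −14x³ ÷ −2x = 7x². Subtract (7x²)·D = −14x³ − 14x². Remainder: 2x² + 16x + 12.
Step 5: lead(2x² + 16x + 12) ÷ lead(D) = 2x² ÷ −2x = −x. Subtract (−x)·D = 2x² + 2x. Remainder: 14x + 12.
Step 6: lead(14x + 12) ÷ lead(D) = 14x ÷ −2x = −7. Subtract (−7)·D = 14x + 14. Remainder: −2.

R(x) = −2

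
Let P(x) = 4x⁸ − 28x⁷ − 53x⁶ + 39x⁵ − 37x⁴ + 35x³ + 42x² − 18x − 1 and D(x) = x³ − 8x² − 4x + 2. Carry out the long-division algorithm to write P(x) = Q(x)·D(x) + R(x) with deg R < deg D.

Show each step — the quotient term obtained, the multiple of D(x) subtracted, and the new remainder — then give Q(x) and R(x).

Q(x) = 4x⁵ + 4x⁴ − 5x³ + 7x² − 9x + 1; R(x) = 4x − 3

Step 1: lead(4x⁸ − 28x⁷ − 53x⁶ + 39x⁵ − 37x⁴ + 35x³ + 42x² − 18x − 1) ÷ lead(D) = 4x⁸ ÷ x³ = 4x⁵. Subtract (4x⁵)·D = 4x⁸ − 32x⁷ − 16x⁶ + 8x⁵. Remainder: 4x⁷ − 37x⁶ + 31x⁵ − 37x⁴ + 35x³ + 42x² − 18x − 1.
Step 2: lead(4x⁷ − 37x⁶ + 31x⁵ − 37x⁴ + 35x³ + 42x² − 18x − 1) ÷ lead(D) = 4x⁷ ÷ x³ = 4x⁴. Subtract (4x⁴)·D = 4x⁷ − 32x⁶ − 16x⁵ + 8x⁴. Remainder: −5x⁶ + 47x⁵ − 45x⁴ + 35x³ + 42x² − 18x − 1.
Step 3: lead(−5x⁶ + 47x⁵ − 45x⁴ + 35x³ + 42x² − 18x − 1) ÷ lead(D) = −5x⁶ ÷ x³ = −5x³. Subtract (−5x³)·D = −5x⁶ + 40x⁵ + 20x⁴ − 10x³. Remainder: 7x⁵ − 65x⁴ + 45x³ + 42x² − 18x − 1.
Step 4: lead(7x⁵ − 65x⁴ + 45x³ + 42x² − 18x − 1) ÷ lead(D) = 7x⁵ ÷ x³ = 7x². Subtract (7x²)·D = 7x⁵ − 56x⁴ − 28x³ + 14x². Remainder: −9x⁴ + 73x³ + 28x² − 18x − 1.
Step 5: lead(−9x⁴ + 73x³ + 28x² − 18x − 1) ÷ lead(D) = −9x⁴ ÷ x³ = −9x. Subtract (−9x)·D = −9x⁴ + 72x³ + 36x² − 18x. Remainder: x³ − 8x² − 1.
Step 6: lead(x³ − 8x² − 1) ÷ lead(D) = x³ ÷ x³ = 1. Subtract (1)·D = x³ − 8x² − 4x + 2. Remainder: 4x − 3.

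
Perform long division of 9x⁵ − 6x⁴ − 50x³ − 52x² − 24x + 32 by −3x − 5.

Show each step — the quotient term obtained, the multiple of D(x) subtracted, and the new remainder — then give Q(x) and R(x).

Q(x) = −3x⁴ + 7x³ + 5x² + 9x − 7; R(x) = −3

Step 1: lead(9x⁵ − 6x⁴ − 50x³ − 52x² − 24x + 32) ÷ lead(D) = 9x⁵ ÷ −3x = −3x⁴. Subtract (−3x⁴)·D = 9x⁵ + 15x⁴. Remainder: −21x⁴ − 50x³ − 52x² − 24x + 32.
Step 2: lead(−21x⁴ − 50x³ − 52x² − 24x + 32) ÷ lead(D) = −21x⁴ ÷ −3x = 7x³. Subtract (7x³)·D = −21x⁴ − 35x³. Remainder: −15x³ − 52x² − 24x + 32.
Step 3: lead(−15x³ − 52x² − 24x + 32) ÷ lead(D) = −15x³ ÷ −3x = 5x². Subtract (5x²)·D = −15x³ − 25x². Remainder: −27x² − 24x + 32.
Step 4: lead(−27x² − 24x + 32) ÷ lead(D) = −27x² ÷ −3x = 9x. Subtract (9x)·D = −27x² − 45x. Remainder: 21x + 32.
Step 5: lead(21x + 32) ÷ lead(D) = 21x ÷ −3x = −7. Subtract (−7)·D = 21x + 35. Remainder: −3.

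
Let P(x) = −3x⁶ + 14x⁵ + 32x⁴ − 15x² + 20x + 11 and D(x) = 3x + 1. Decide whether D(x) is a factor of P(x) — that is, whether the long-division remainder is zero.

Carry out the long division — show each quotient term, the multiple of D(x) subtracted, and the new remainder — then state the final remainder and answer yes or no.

Step 1: lead(−3x⁶ + 14x⁵ + 32x⁴ − 15x² + 20x + 11) ÷ lead(D) = −3x⁶ ÷ 3x = −x⁵. Subtract (−x⁵)·D = −3x⁶ − x⁵. Remainder: 15x⁵ + 32x⁴ − 15x² + 20x + 11.
Step 2: lead(15x⁵ + 32x⁴ − 15x² + 20x + 11) ÷ lead(D) = 15x⁵ ÷ 3x = 5x⁴. Subtract (5x⁴)·D = 15x⁵ + 5x⁴. Remainder: 27x⁴ − 15x² + 20x + 11.
Step 3: lead(27x⁴ − 15x² + 20x + 11) ÷ lead(D) = 27x⁴ ÷ 3x = 9x³. Subtract (9x³)·D = 27x⁴ + 9x³. Remainder: −9x³ − 15x² + 20x + 11.
Step 4: lead(−9x³ − 15x² + 20x + 11) ÷ lead(D) = −9x³ ÷ 3x = −3x². Subtract (−3x²)·D = −9x³ − 3x². Remainder: −12x² + 20x + 11.
Step 5: lead(−12x² + 20x + 11) ÷ lead(D) = −12x² ÷ 3x = −4x. Subtract (−4x)·D = −12x² − 4x. Remainder: 24x + 11.
Step 6: lead(24x + 11) ÷ lead(D) = 24x ÷ 3x = 8. Subtract (8)·D = 24x + 8. Remainder: 3.

R(x) = 3, so D(x) is not a factor of P(x). no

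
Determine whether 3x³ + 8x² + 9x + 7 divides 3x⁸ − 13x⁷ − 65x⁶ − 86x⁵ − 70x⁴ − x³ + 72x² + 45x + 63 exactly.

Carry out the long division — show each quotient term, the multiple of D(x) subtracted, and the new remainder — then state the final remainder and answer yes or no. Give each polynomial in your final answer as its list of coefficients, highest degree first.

Step 1: lead(3x⁸ − 13x⁷ − 65x⁶ − 86x⁵ − 70x⁴ − x³ + 72x² + 45x + 63) ÷ lead(D) = 3x⁸ ÷ 3x³ = x⁵. Subtract (x⁵)·D = 3x⁸ + 8x⁷ + 9x⁶ + 7x⁵. Remainder: −21x⁷ − 74x⁶ − 93x⁵ − 70x⁴ − x³ + 72x² + 45x + 63.
Step 2: lead(−21x⁷ − 74x⁶ − 93x⁵ − 70x⁴ − x³ + 72x² + 45x + 63) ÷ lead(D) = −21x⁷ ÷ 3x³ = −7x⁴. Subtract (−7x⁴)·D = −21x⁷ − 56x⁶ − 63x⁵ − 49x⁴. Remainder: −18x⁶ − 30x⁵ − 21x⁴ − x³ + 72x² + 45x + 63.
Step 3: lead(−18x⁶ − 30x⁵ − 21x⁴ − x³ + 72x² + 45x + 63) ÷ lead(D) = −18x⁶ ÷ 3x³ = −6x³. Subtract (−6x³)·D = −18x⁶ − 48x⁵ − 54x⁴ − 42x³. Remainder: 18x⁵ + 33x⁴ + 41x³ + 72x² + 45x + 63.
Step 4: lead(18x⁵ + 33x⁴ + 41x³ + 72x² + 45x + 63) ÷ lead(D) = 18x⁵ ÷ 3x³ = 6x². Subtract (6x²)·D = 18x⁵ + 48x⁴ + 54x³ + 42x². Remainder: −15x⁴ − 13x³ + 30x² + 45x + 63.
Step 5: lead(−15x⁴ − 13x³ + 30x² + 45x + 63) ÷ lead(D) = −15x⁴ ÷ 3x³ = −5x. Subtract (−5x)·D = −15x⁴ − 40x³ − 45x² − 35x. Remainder: 27x³ + 75x² + 80x + 63.
Step 6: lead(27x³ + 75x² + 80x + 63) ÷ lead(D) = 27x³ ÷ 3x³ = 9. Subtract (9)·D = 27x³ + 72x² + 81x + 63. Remainder: 3x² − x.

R = [3, -1, 0], so D(x) is not a factor of P(x). no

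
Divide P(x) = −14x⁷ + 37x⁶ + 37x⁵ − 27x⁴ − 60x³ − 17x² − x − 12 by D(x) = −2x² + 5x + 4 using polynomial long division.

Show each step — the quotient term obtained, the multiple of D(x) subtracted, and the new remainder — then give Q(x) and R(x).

Q(x) = 7x⁵ − x⁴ − 7x³ − 6x² + x − 1; R(x) = −8

Step 1: lead(−14x⁷ + 37x⁶ + 37x⁵ − 27x⁴ − 60x³ − 17x² − x − 12) ÷ lead(D) = −14x⁷ ÷ −2x² = 7x⁵. Subtract (7x⁵)·D = −14x⁷ + 35x⁶ + 28x⁵. Remainder: 2x⁶ + 9x⁵ − 27x⁴ − 60x³ − 17x² − x − 12.
Step 2: lead(2x⁶ + 9x⁵ − 27x⁴ − 60x³ − 17x² − x − 12) ÷ lead(D) = 2x⁶ ÷ −2x² = −x⁴. Subtract (−x⁴)·D = 2x⁶ − 5x⁵ − 4x⁴. Remainder: 14x⁵ − 23x⁴ − 60x³ − 17x² − x − 12.
Step 3: lead(14x⁵ − 23x⁴ − 60x³ − 17x² − x − 12) ÷ lead(D) = 14x⁵ ÷ −2x² = −7x³. Subtract (−7x³)·D = 14x⁵ − 35x⁴ − 28x³. Remainder: 12x⁴ − 32x³ − 17x² − x − 12.
Step 4: lead(12x⁴ − 32x³ − 17x² − x − 12) ÷ lead(D) = 12x⁴ ÷ −2x² = −6x². Subtract (−6x²)·D = 12x⁴ − 30x³ − 24x². Remainder: −2x³ + 7x² − x − 12.
Step 5: lead(−2x³ + 7x² − x − 12) ÷ lead(D) = −2x³ ÷ −2x² = x. Subtract (x)·D = −2x³ + 5x² + 4x. Remainder: 2x² − 5x − 12.
Step 6: lead(2x² − 5x − 12) ÷ lead(D) = 2x² ÷ −2x² = −1. Subtract (−1)·D = 2x² − 5x − 4. Remainder: −8.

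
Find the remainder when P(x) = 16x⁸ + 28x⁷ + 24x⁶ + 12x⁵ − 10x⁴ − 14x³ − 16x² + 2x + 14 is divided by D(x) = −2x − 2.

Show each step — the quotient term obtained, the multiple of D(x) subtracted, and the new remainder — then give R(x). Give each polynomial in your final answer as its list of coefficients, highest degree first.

Step 1: lead(16x⁸ + 28x⁷ + 24x⁶ + 12x⁵ − 10x⁴ − 14x³ − 16x² + 2x + 14) ÷ lead(D) = 16x⁸ ÷ −2x = −8x⁷. Subtract (−8x⁷)·D = 16x⁸ + 16x⁷. Remainder: 12x⁷ + 24x⁶ + 12x⁵ − 10x⁴ − 14x³ − 16x² + 2x + 14.
Step 2: lead(12x⁷ + 24x⁶ + 12x⁵ − 10x⁴ − 14x³ − 16x² + 2x + 14) ÷ lead(D) = 12x⁷ ÷ −2x = −6x⁶. Subtract (−6x⁶)·D = 12x⁷ + 12x⁶. Remainder: 12x⁶ + 12x⁵ − 10x⁴ − 14x³ − 16x² + 2x + 14.
Step 3: lead(12x⁶ + 12x⁵ − 10x⁴ − 14x³ − 16x² + 2x + 14) ÷ lead(D) = 12x⁶ ÷ −2x = −6x⁵. Subtract (−6x⁵)·D = 12x⁶ + 12x⁵. Remainder: −10x⁴ − 14x³ − 16x² + 2x + 14.
Step 4: lead(−10x⁴ − 14x³ − 16x² + 2x + 14) ÷ lead(D) = −10x⁴ ÷ −2x = 5x³. Subtract (5x³)·D = −10x⁴ − 10x³. Remainder: −4x³ − 16x² + 2x + 14.
Step 5: lead(−4x³ − 16x² + 2x + 14) ÷ lead(D) = −4x³ ÷ −2x = 2x². Subtract (2x²)·D = −4x³ − 4x². Remainder: −12x² + 2x + 14.
Step 6: lead(−12x² + 2x + 14) ÷ lead(D) = −12x² ÷ −2x = 6x. Subtract (6x)·D = −12x² − 12x. Remainder: 14x + 14.
Step 7: lead(14x + 14) ÷ lead(D) = 14x ÷ −2x = −7. Subtract (−7)·D = 14x + 14. Remainder: 0.

R = [0]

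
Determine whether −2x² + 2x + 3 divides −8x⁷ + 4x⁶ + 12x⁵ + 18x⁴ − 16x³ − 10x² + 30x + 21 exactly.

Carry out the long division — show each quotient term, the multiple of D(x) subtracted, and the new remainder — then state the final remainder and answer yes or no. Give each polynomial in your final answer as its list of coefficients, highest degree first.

Step 1: lead(−8x⁷ + 4x⁶ + 12x⁵ + 18x⁴ − 16x³ − 10x² + 30x + 21) ÷ lead(D) = −8x⁷ ÷ −2x² = 4x⁵. Subtract (4x⁵)·D = −8x⁷ + 8x⁶ + 12x⁵. Remainder: −4x⁶ + 18x⁴ − 16x³ − 10x² + 30x + 21.
Step 2: lead(−4x⁶ + 18x⁴ − 16x³ − 10x² + 30x + 21) ÷ lead(D) = −4x⁶ ÷ −2x² = 2x⁴. Subtract (2x⁴)·D = −4x⁶ + 4x⁵ + 6x⁴. Remainder: −4x⁵ + 12x⁴ − 16x³ − 10x² + 30x + 21.
Step 3: lead(−4x⁵ + 12x⁴ − 16x³ − 10x² + 30x + 21) ÷ lead(D) = −4x⁵ ÷ −2x² = 2x³. Subtract (2x³)·D = −4x⁵ + 4x⁴ + 6x³. Remainder: 8x⁴ − 22x³ − 10x² + 30x + 21.
Step 4: lead(8x⁴ − 22x³ − 10x² + 30x + 21) ÷ lead(D) = 8x⁴ ÷ −2x² = −4x². Subtract (−4x²)·D = 8x⁴ − 8x³ − 12x². Remainder: −14x³ + 2x² + 30x + 21.
Step 5: lead(−14x³ + 2x² + 30x + 21) ÷ lead(D) = −14x³ ÷ −2x² = 7x. Subtract (7x)·D = −14x³ + 14x² + 21x. Remainder: −12x² + 9x + 21.
Step 6: lead(−12x² + 9x + 21) ÷ lead(D) = −12x² ÷ −2x² = 6. Subtract (6)·D = −12x² + 12x + 18. Remainder: −3x + 3.

R = [-3, 3], so D(x) is not a factor of P(x). no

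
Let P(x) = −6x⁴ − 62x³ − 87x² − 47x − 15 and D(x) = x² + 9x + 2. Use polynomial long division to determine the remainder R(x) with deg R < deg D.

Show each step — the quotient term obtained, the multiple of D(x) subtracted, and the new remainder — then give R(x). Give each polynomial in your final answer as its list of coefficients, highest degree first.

Step 1: lead(−6x⁴ − 62x³ − 87x² − 47x − 15) ÷ lead(D) = −6x⁴ ÷ x² = −6x². Subtract (−6x²)·D = −6x⁴ − 54x³ − 12x². Remainder: −8x³ − 75x² − 47x − 15.
Step 2: lead(−8x³ − 75x² − 47x − 15) ÷ lead(D) = −8x³ ÷ x² = −8x. Subtract (−8x)·D = −8x³ − 72x² − 16x. Remainder: −3x² − 31x − 15.
Step 3: lead(−3x² − 31x − 15) ÷ lead(D) = −3x² ÷ x² = −3. Subtract (−3)·D = −3x² − 27x − 6. Remainder: −4x − 9.

R = [-4, -9]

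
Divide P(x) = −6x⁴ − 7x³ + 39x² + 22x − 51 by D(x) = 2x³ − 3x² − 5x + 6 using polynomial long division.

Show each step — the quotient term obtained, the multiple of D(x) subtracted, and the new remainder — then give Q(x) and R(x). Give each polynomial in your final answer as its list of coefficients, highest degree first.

Step 1: lead(−6x⁴ − 7x³ + 39x² + 22x − 51) ÷ lead(D) = −6x⁴ ÷ 2x³ = −3x. Subtract (−3x)·D = −6x⁴ + 9x³ + 15x² − 18x. Remainder: −16x³ + 24x² + 40x − 51.
Step 2: lead(−16x³ + 24x² + 40x − 51) ÷ lead(D) = −16x³ ÷ 2x³ = −8. Subtract (−8)·D = −16x³ + 24x² + 40x − 48. Remainder: −3.

Q = [-3, -8]; R = [-3]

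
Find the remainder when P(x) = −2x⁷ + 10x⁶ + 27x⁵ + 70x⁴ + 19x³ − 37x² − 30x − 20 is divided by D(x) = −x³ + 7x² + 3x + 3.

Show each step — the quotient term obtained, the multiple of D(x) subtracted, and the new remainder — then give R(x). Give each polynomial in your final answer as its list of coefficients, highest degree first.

R = [1]

Step 1: lead(−2x⁷ + 10x⁶ + 27x⁵ + 70x⁴ + 19x³ − 37x² − 30x − 20) ÷ lead(D) = −2x⁷ ÷ −x³ = 2x⁴. Subtract (2x⁴)·D = −2x⁷ + 14x⁶ + 6x⁵ + 6x⁴. Remainder: −4x⁶ + 21x⁵ + 64x⁴ + 19x³ − 37x² − 30x − 20.
Step 2: lead(−4x⁶ + 21x⁵ + 64x⁴ + 19x³ − 37x² − 30x − 20) ÷ lead(D) = −4x⁶ ÷ −x³ = 4x³. Subtract (4x³)·D = −4x⁶ + 28x⁵ + 12x⁴ + 12x³. Remainder: −7x⁵ + 52x⁴ + 7x³ − 37x² − 30x − 20.
Step 3: lead(−7x⁵ + 52x⁴ + 7x³ − 37x² − 30x − 20) ÷ lead(D) = −7x⁵ ÷ −x³ = 7x². Subtract (7x²)·D = −7x⁵ + 49x⁴ + 21x³ + 21x². Remainder: 3x⁴ − 14x³ − 58x² − 30x − 20.
Step 4: lead(3x⁴ − 14x³ − 58x² − 30x − 20) ÷ lead(D) = 3x⁴ ÷ −x³ = −3x. Subtract (−3x)·D = 3x⁴ − 21x³ − 9x² − 9x. Remainder: 7x³ − 49x² − 21x − 20.
Step 5: lead(7x³ − 49x² − 21x − 20) ÷ lead(D) = 7x³ ÷ −x³ = −7. Subtract (−7)·D = 7x³ − 49x² − 21x − 21. Remainder: 1.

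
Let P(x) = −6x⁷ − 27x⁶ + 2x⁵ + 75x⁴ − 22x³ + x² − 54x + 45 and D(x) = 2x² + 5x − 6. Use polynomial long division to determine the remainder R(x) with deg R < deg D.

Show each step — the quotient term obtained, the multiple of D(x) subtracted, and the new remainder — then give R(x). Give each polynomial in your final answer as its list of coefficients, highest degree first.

R = [6, 9]

Step 1: lead(−6x⁷ − 27x⁶ + 2x⁵ + 75x⁴ − 22x³ + x² − 54x + 45) ÷ lead(D) = −6x⁷ ÷ 2x² = −3x⁵. Subtract (−3x⁵)·D = −6x⁷ − 15x⁶ + 18x⁵. Remainder: −12x⁶ − 16x⁵ + 75x⁴ − 22x³ + x² − 54x + 45.
Step 2: lead(−12x⁶ − 16x⁵ + 75x⁴ − 22x³ + x² − 54x + 45) ÷ lead(D) = −12x⁶ ÷ 2x² = −6x⁴. Subtract (−6x⁴)·D = −12x⁶ − 30x⁵ + 36x⁴. Remainder: 14x⁵ + 39x⁴ − 22x³ + x² − 54x + 45.
Step 3: lead(14x⁵ + 39x⁴ − 22x³ + x² − 54x + 45) ÷ lead(D) = 14x⁵ ÷ 2x² = 7x³. Subtract (7x³)·D = 14x⁵ + 35x⁴ − 42x³. Remainder: 4x⁴ + 20x³ + x² − 54x + 45.
Step 4: lead(4x⁴ + 20x³ + x² − 54x + 45) ÷ lead(D) = 4x⁴ ÷ 2x² = 2x². Subtract (2x²)·D = 4x⁴ + 10x³ − 12x². Remainder: 10x³ + 13x² − 54x + 45.
Step 5: lead(10x³ + 13x² − 54x + 45) ÷ lead(D) = 10x³ ÷ 2x² = 5x. Subtract (5x)·D = 10x³ + 25x² − 30x. Remainder: −12x² − 24x + 45.
Step 6: lead(−12x² − 24x + 45) ÷ lead(D) = −12x² ÷ 2x² = −6. Subtract (−6)·D = −12x² − 30x + 36. Remainder: 6x + 9.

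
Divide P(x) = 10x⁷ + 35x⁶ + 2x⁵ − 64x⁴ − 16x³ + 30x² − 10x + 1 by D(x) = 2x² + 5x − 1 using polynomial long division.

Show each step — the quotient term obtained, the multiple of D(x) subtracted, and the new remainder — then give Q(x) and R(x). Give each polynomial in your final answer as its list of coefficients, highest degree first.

Q = [5, 5, -9, -7, 5, -1]; R = [0]

Step 1: lead(10x⁷ + 35x⁶ + 2x⁵ − 64x⁴ − 16x³ + 30x² − 10x + 1) ÷ lead(D) = 10x⁷ ÷ 2x² = 5x⁵. Subtract (5x⁵)·D = 10x⁷ + 25x⁶ − 5x⁵. Remainder: 10x⁶ + 7x⁵ − 64x⁴ − 16x³ + 30x² − 10x + 1.
Step 2: lead(10x⁶ + 7x⁵ − 64x⁴ − 16x³ + 30x² − 10x + 1) ÷ lead(D) = 10x⁶ ÷ 2x² = 5x⁴. Subtract (5x⁴)·D = 10x⁶ + 25x⁵ − 5x⁴. Remainder: −18x⁵ − 59x⁴ − 16x³ + 30x² − 10x + 1.
Step 3: lead(−18x⁵ − 59x⁴ − 16x³ + 30x² − 10x + 1) ÷ lead(D) = −18x⁵ ÷ 2x² = −9x³. Subtract (−9x³)·D = −18x⁵ − 45x⁴ + 9x³. Remainder: −14x⁴ − 25x³ + 30x² − 10x + 1.
Step 4: lead(−14x⁴ − 25x³ + 30x² − 10x + 1) ÷ lead(D) = −14x⁴ ÷ 2x² = −7x². Subtract (−7x²)·D = −14x⁴ − 35x³ + 7x². Remainder: 10x³ + 23x² − 10x + 1.
Step 5: lead(10x³ + 23x² − 10x + 1) ÷ lead(D) = 10x³ ÷ 2x² = 5x. Subtract (5x)·D = 10x³ + 25x² − 5x. Remainder: −2x² − 5x + 1.
Step 6: lead(−2x² − 5x + 1) ÷ lead(D) = −2x² ÷ 2x² = −1. Subtract (−1)·D = −2x² − 5x + 1. Remainder: 0.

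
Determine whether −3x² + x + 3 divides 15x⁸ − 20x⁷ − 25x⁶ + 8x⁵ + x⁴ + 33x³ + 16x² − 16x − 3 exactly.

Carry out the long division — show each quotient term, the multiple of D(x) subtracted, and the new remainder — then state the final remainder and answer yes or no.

R(x) = 0, so D(x) is a factor of P(x). yes

Step 1: lead(15x⁸ − 20x⁷ − 25x⁶ + 8x⁵ + x⁴ + 33x³ + 16x² − 16x − 3) ÷ lead(D) = 15x⁸ ÷ −3x² = −5x⁶. Subtract (−5x⁶)·D = 15x⁸ − 5x⁷ − 15x⁶. Remainder: −15x⁷ − 10x⁶ + 8x⁵ + x⁴ + 33x³ + 16x² − 16x − 3.
Step 2: lead(−15x⁷ − 10x⁶ + 8x⁵ + x⁴ + 33x³ + 16x² − 16x − 3) ÷ lead(D) = −15x⁷ ÷ −3x² = 5x⁵. Subtract (5x⁵)·D = −15x⁷ + 5x⁶ + 15x⁵. Remainder: −15x⁶ − 7x⁵ + x⁴ + 33x³ + 16x² − 16x − 3.
Step 3: lead(−15x⁶ − 7x⁵ + x⁴ + 33x³ + 16x² − 16x − 3) ÷ lead(D) = −15x⁶ ÷ −3x² = 5x⁴. Subtract (5x⁴)·D = −15x⁶ + 5x⁵ + 15x⁴. Remainder: −12x⁵ − 14x⁴ + 33x³ + 16x² − 16x − 3.
Step 4: lead(−12x⁵ − 14x⁴ + 33x³ + 16x² − 16x − 3) ÷ lead(D) = −12x⁵ ÷ −3x² = 4x³. Subtract (4x³)·D = −12x⁵ + 4x⁴ + 12x³. Remainder: −18x⁴ + 21x³ + 16x² − 16x − 3.
Step 5: lead(−18x⁴ + 21x³ + 16x² − 16x − 3) ÷ lead(D) = −18x⁴ ÷ −3x² = 6x². Subtract (6x²)·D = −18x⁴ + 6x³ + 18x². Remainder: 15x³ − 2x² − 16x − 3.
Step 6: lead(15x³ − 2x² − 16x − 3) ÷ lead(D) = 15x³ ÷ −3x² = −5x. Subtract (−5x)·D = 15x³ − 5x² − 15x. Remainder: 3x² − x − 3.
Step 7: lead(3x² − x − 3) ÷ lead(D) = 3x² ÷ −3x² = −1. Subtract (−1)·D = 3x² − x − 3. Remainder: 0.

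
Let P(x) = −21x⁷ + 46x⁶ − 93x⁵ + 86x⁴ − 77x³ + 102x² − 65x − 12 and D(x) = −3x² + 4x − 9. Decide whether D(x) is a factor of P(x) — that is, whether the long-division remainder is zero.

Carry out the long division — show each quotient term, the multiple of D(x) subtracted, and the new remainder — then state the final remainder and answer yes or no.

Step 1: lead(−21x⁷ + 46x⁶ − 93x⁵ + 86x⁴ − 77x³ + 102x² − 65x − 12) ÷ lead(D) = −21x⁷ ÷ −3x² = 7x⁵. Subtract (7x⁵)·D = −21x⁷ + 28x⁶ − 63x⁵. Remainder: 18x⁶ − 30x⁵ + 86x⁴ − 77x³ + 102x² − 65x − 12.
Step 2: lead(18x⁶ − 30x⁵ + 86x⁴ − 77x³ + 102x² − 65x − 12) ÷ lead(D) = 18x⁶ ÷ −3x² = −6x⁴. Subtract (−6x⁴)·D = 18x⁶ − 24x⁵ + 54x⁴. Remainder: −6x⁵ + 32x⁴ − 77x³ + 102x² − 65x − 12.
Step 3: lead(−6x⁵ + 32x⁴ − 77x³ + 102x² − 65x − 12) ÷ lead(D) = −6x⁵ ÷ −3x² = 2x³. Subtract (2x³)·D = −6x⁵ + 8x⁴ − 18x³. Remainder: 24x⁴ − 59x³ + 102x² − 65x − 12.
Step 4: lead(24x⁴ − 59x³ + 102x² − 65x − 12) ÷ lead(D) = 24x⁴ ÷ −3x² = −8x². Subtract (−8x²)·D = 24x⁴ − 32x³ + 72x². Remainder: −27x³ + 30x² − 65x − 12.
Step 5: lead(−27x³ + 30x² − 65x − 12) ÷ lead(D) = −27x³ ÷ −3x² = 9x. Subtract (9x)·D = −27x³ + 36x² − 81x. Remainder: −6x² + 16x − 12.
Step 6: lead(−6x² + 16x − 12) ÷ lead(D) = −6x² ÷ −3x² = 2. Subtract (2)·D = −6x² + 8x − 18. Remainder: 8x + 6.

R(x) = 8x + 6, so D(x) is not a factor of P(x). no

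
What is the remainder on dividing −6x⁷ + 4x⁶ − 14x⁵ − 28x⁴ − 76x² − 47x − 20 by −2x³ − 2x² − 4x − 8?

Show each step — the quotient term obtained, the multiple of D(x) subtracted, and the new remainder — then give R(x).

R(x) = 9x − 4

Step 1: lead(−6x⁷ + 4x⁶ − 14x⁵ − 28x⁴ − 76x² − 47x − 20) ÷ lead(D) = −6x⁷ ÷ −2x³ = 3x⁴. Subtract (3x⁴)·D = −6x⁷ − 6x⁶ − 12x⁵ − 24x⁴. Remainder: 10x⁶ − 2x⁵ − 4x⁴ − 76x² − 47x − 20.
Step 2: lead(10x⁶ − 2x⁵ − 4x⁴ − 76x² − 47x − 20) ÷ lead(D) = 10x⁶ ÷ −2x³ = −5x³. Subtract (−5x³)·D = 10x⁶ + 10x⁵ + 20x⁴ + 40x³. Remainder: −12x⁵ − 24x⁴ − 40x³ − 76x² − 47x − 20.
Step 3: lead(−12x⁵ − 24x⁴ − 40x³ − 76x² − 47x − 20) ÷ lead(D) = −12x⁵ ÷ −2x³ = 6x². Subtract (6x²)·D = −12x⁵ − 12x⁴ − 24x³ − 48x². Remainder: −12x⁴ − 16x³ − 28x² − 47x − 20.
Step 4: lead(−12x⁴ − 16x³ − 28x² − 47x − 20) ÷ lead(D) = −12x⁴ ÷ −2x³ = 6x. Subtract (6x)·D = −12x⁴ − 12x³ − 24x² − 48x. Remainder: −4x³ − 4x² + x − 20.
Step 5: lead(−4x³ − 4x² + x − 20) ÷ lead(D) = −4x³ ÷ −2x³ = 2. Subtract (2)·D = −4x³ − 4x² − 8x − 16. Remainder: 9x − 4.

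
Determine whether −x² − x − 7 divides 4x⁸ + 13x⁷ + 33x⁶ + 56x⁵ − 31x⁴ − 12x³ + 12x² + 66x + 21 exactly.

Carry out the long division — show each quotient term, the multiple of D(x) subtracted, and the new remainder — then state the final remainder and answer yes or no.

Step 1: lead(4x⁸ + 13x⁷ + 33x⁶ + 56x⁵ − 31x⁴ − 12x³ + 12x² + 66x + 21) ÷ lead(D) = 4x⁸ ÷ −x² = −4x⁶. Subtract (−4x⁶)·D = 4x⁸ + 4x⁷ + 28x⁶. Remainder: 9x⁷ + 5x⁶ + 56x⁵ − 31x⁴ − 12x³ + 12x² + 66x + 21.
Step 2: lead(9x⁷ + 5x⁶ + 56x⁵ − 31x⁴ − 12x³ + 12x² + 66x + 21) ÷ lead(D) = 9x⁷ ÷ −x² = −9x⁵. Subtract (−9x⁵)·D = 9x⁷ + 9x⁶ + 63x⁵. Remainder: −4x⁶ − 7x⁵ − 31x⁴ − 12x³ + 12x² + 66x + 21.
Step 3: lead(−4x⁶ − 7x⁵ − 31x⁴ − 12x³ + 12x² + 66x + 21) ÷ lead(D) = −4x⁶ ÷ −x² = 4x⁴. Subtract (4x⁴)·D = −4x⁶ − 4x⁵ − 28x⁴. Remainder: −3x⁵ − 3x⁴ − 12x³ + 12x² + 66x + 21.
Step 4: lead(−3x⁵ − 3x⁴ − 12x³ + 12x² + 66x + 21) ÷ lead(D) = −3x⁵ ÷ −x² = 3x³. Subtract (3x³)·D = −3x⁵ − 3x⁴ − 21x³. Remainder: 9x³ + 12x² + 66x + 21.
Step 5: lead(9x³ + 12x² + 66x + 21) ÷ lead(D) = 9x³ ÷ −x² = −9x. Subtract (−9x)·D = 9x³ + 9x² + 63x. Remainder: 3x² + 3x + 21.
Step 6: lead(3x² + 3x + 21) ÷ lead(D) = 3x² ÷ −x² = −3. Subtract (−3)·D = 3x² + 3x + 21. Remainder: 0.

R(x) = 0, so D(x) is a factor of P(x). yes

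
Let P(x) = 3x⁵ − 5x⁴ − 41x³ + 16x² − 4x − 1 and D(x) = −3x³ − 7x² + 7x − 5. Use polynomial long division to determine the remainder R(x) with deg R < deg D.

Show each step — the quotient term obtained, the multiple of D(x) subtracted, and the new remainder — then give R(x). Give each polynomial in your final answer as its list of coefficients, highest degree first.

Step 1: lead(3x⁵ − 5x⁴ − 41x³ + 16x² − 4x − 1) ÷ lead(D) = 3x⁵ ÷ −3x³ = −x². Subtract (−x²)·D = 3x⁵ + 7x⁴ − 7x³ + 5x². Remainder: −12x⁴ − 34x³ + 11x² − 4x − 1.
Step 2: lead(−12x⁴ − 34x³ + 11x² − 4x − 1) ÷ lead(D) = −12x⁴ ÷ −3x³ = 4x. Subtract (4x)·D = −12x⁴ − 28x³ + 28x² − 20x. Remainder: −6x³ − 17x² + 16x − 1.
Step 3: lead(−6x³ − 17x² + 16x − 1) ÷ lead(D) = −6x³ ÷ −3x³ = 2. Subtract (2)·D = −6x³ − 14x² + 14x − 10. Remainder: −3x² + 2x + 9.

R = [-3, 2, 9]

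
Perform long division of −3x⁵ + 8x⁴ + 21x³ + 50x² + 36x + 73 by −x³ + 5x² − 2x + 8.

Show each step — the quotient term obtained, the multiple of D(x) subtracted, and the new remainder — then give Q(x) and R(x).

Step 1: lead(−3x⁵ + 8x⁴ + 21x³ + 50x² + 36x + 73) ÷ lead(D) = −3x⁵ ÷ −x³ = 3x². Subtract (3x²)·D = −3x⁵ + 15x⁴ − 6x³ + 24x². Remainder: −7x⁴ + 27x³ + 26x² + 36x + 73.
Step 2: lead(−7x⁴ + 27x³ + 26x² + 36x + 73) ÷ lead(D) = −7x⁴ ÷ −x³ = 7x. Subtract (7x)·D = −7x⁴ + 35x³ − 14x² + 56x. Remainder: −8x³ + 40x² − 20x + 73.
Step 3: lead(−8x³ + 40x² − 20x + 73) ÷ lead(D) = −8x³ ÷ −x³ = 8. Subtract (8)·D = −8x³ + 40x² − 16x + 64. Remainder: −4x + 9.

Q(x) = 3x² + 7x + 8; R(x) = −4x + 9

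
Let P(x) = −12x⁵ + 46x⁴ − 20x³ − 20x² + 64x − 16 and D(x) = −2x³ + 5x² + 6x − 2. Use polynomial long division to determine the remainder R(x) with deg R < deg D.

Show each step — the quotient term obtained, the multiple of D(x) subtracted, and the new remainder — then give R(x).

R(x) = 0

Step 1: lead(−12x⁵ + 46x⁴ − 20x³ − 20x² + 64x − 16) ÷ lead(D) = −12x⁵ ÷ −2x³ = 6x². Subtract (6x²)·D = −12x⁵ + 30x⁴ + 36x³ − 12x². Remainder: 16x⁴ − 56x³ − 8x² + 64x − 16.
Step 2: lead(16x⁴ − 56x³ − 8x² + 64x − 16) ÷ lead(D) = 16x⁴ ÷ −2x³ = −8x. Subtract (−8x)·D = 16x⁴ − 40x³ − 48x² + 16x. Remainder: −16x³ + 40x² + 48x − 16.
Step 3: lead(−16x³ + 40x² + 48x − 16) ÷ lead(D) = −16x³ ÷ −2x³ = 8. Subtract (8)·D = −16x³ + 40x² + 48x − 16. Remainder: 0.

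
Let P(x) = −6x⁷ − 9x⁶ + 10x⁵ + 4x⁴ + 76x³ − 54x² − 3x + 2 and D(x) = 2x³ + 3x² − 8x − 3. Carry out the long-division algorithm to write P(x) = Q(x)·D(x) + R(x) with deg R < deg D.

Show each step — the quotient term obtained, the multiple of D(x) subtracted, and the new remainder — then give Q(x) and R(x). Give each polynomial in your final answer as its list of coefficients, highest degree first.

Q = [-3, 0, -7, 8, -2]; R = [-5, 5, -4]

Step 1: lead(−6x⁷ − 9x⁶ + 10x⁵ + 4x⁴ + 76x³ − 54x² − 3x + 2) ÷ lead(D) = −6x⁷ ÷ 2x³ = −3x⁴. Subtract (−3x⁴)·D = −6x⁷ − 9x⁶ + 24x⁵ + 9x⁴. Remainder: −14x⁵ − 5x⁴ + 76x³ − 54x² − 3x + 2.
Step 2: lead(−14x⁵ − 5x⁴ + 76x³ − 54x² − 3x + 2) ÷ lead(D) = −14x⁵ ÷ 2x³ = −7x². Subtract (−7x²)·D = −14x⁵ − 21x⁴ + 56x³ + 21x². Remainder: 16x⁴ + 20x³ − 75x² − 3x + 2.
Step 3: lead(16x⁴ + 20x³ − 75x² − 3x + 2) ÷ lead(D) = 16x⁴ ÷ 2x³ = 8x. Subtract (8x)·D = 16x⁴ + 24x³ − 64x² − 24x. Remainder: −4x³ − 11x² + 21x + 2.
Step 4: lead(−4x³ − 11x² + 21x + 2) ÷ lead(D) = −4x³ ÷ 2x³ = −2. Subtract (−2)·D = −4x³ − 6x² + 16x + 6. Remainder: −5x² + 5x − 4.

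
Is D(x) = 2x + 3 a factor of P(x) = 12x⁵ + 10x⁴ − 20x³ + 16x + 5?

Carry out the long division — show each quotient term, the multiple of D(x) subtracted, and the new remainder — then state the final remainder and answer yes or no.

R(x) = 8, so D(x) is not a factor of P(x). no

Step 1: lead(12x⁵ + 10x⁴ − 20x³ + 16x + 5) ÷ lead(D) = 12x⁵ ÷ 2x = 6x⁴. Subtract (6x⁴)·D = 12x⁵ + 18x⁴. Remainder: −8x⁴ − 20x³ + 16x + 5.
Step 2: lead(−8x⁴ − 20x³ + 16x + 5) ÷ lead(D) = −8x⁴ ÷ 2x = −4x³. Subtract (−4x³)·D = −8x⁴ − 12x³. Remainder: −8x³ + 16x + 5.
Step 3: lead(−8x³ + 16x + 5) ÷ lead(D) = −8x³ ÷ 2x = −4x². Subtract (−4x²)·D = −8x³ − 12x². Remainder: 12x² + 16x + 5.
Step 4: lead(12x² + 16x + 5) ÷ lead(D) = 12x² ÷ 2x = 6x. Subtract (6x)·D = 12x² + 18x. Remainder: −2x + 5.
Step 5: lead(−2x + 5) ÷ lead(D) = −2x ÷ 2x = −1. Subtract (−1)·D = −2x − 3. Remainder: 8.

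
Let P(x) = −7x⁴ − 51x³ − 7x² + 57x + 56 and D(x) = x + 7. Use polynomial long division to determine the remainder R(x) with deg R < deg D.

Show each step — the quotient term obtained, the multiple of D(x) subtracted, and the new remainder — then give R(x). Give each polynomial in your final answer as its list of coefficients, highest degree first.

Step 1: lead(−7x⁴ − 51x³ − 7x² + 57x + 56) ÷ lead(D) = −7x⁴ ÷ x = −7x³. Subtract (−7x³)·D = −7x⁴ − 49x³. Remainder: −2x³ − 7x² + 57x + 56.
Step 2: lead(−2x³ − 7x² + 57x + 56) ÷ lead(D) = −2x³ ÷ x = −2x². Subtract (−2x²)·D = −2x³ − 14x². Remainder: 7x² + 57x + 56.
Step 3: lead(7x² + 57x + 56) ÷ lead(D) = 7x² ÷ x = 7x. Subtract (7x)·D = 7x² + 49x. Remainder: 8x + 56.
Step 4: lead(8x + 56) ÷ lead(D) = 8x ÷ x = 8. Subtract (8)·D = 8x + 56. Remainder: 0.

R = [0]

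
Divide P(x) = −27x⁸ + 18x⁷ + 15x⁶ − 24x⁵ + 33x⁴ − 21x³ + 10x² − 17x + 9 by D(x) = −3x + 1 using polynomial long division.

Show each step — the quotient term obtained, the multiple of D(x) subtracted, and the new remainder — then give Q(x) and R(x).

Step 1: lead(−27x⁸ + 18x⁷ + 15x⁶ − 24x⁵ + 33x⁴ − 21x³ + 10x² − 17x + 9) ÷ lead(D) = −27x⁸ ÷ −3x = 9x⁷. Subtract (9x⁷)·D = −27x⁸ + 9x⁷. Remainder: 9x⁷ + 15x⁶ − 24x⁵ + 33x⁴ − 21x³ + 10x² − 17x + 9.
Step 2: lead(9x⁷ + 15x⁶ − 24x⁵ + 33x⁴ − 21x³ + 10x² − 17x + 9) ÷ lead(D) = 9x⁷ ÷ −3x = −3x⁶. Subtract (−3x⁶)·D = 9x⁷ − 3x⁶. Remainder: 18x⁶ − 24x⁵ + 33x⁴ − 21x³ + 10x² − 17x + 9.
Step 3: lead(18x⁶ − 24x⁵ + 33x⁴ − 21x³ + 10x² − 17x + 9) ÷ lead(D) = 18x⁶ ÷ −3x = −6x⁵. Subtract (−6x⁵)·D = 18x⁶ − 6x⁵. Remainder: −18x⁵ + 33x⁴ − 21x³ + 10x² − 17x + 9.
Step 4: lead(−18x⁵ + 33x⁴ − 21x³ + 10x² − 17x + 9) ÷ lead(D) = −18x⁵ ÷ −3x = 6x⁴. Subtract (6x⁴)·D = −18x⁵ + 6x⁴. Remainder: 27x⁴ − 21x³ + 10x² − 17x + 9.
Step 5: lead(27x⁴ − 21x³ + 10x² − 17x + 9) ÷ lead(D) = 27x⁴ ÷ −3x = −9x³. Subtract (−9x³)·D = 27x⁴ − 9x³. Remainder: −12x³ + 10x² − 17x + 9.
Step 6: lead(−12x³ + 10x² − 17x + 9) ÷ lead(D) = −12x³ ÷ −3x = 4x². Subtract (4x²)·D = −12x³ + 4x². Remainder: 6x² − 17x + 9.
Step 7: lead(6x² − 17x + 9) ÷ lead(D) = 6x² ÷ −3x = −2x. Subtract (−2x)·D = 6x² − 2x. Remainder: −15x + 9.
Step 8: lead(−15x + 9) ÷ lead(D) = −15x ÷ −3x = 5. Subtract (5)·D = −15x + 5. Remainder: 4.

Q(x) = 9x⁷ − 3x⁶ − 6x⁵ + 6x⁴ − 9x³ + 4x² − 2x + 5; R(x) = 4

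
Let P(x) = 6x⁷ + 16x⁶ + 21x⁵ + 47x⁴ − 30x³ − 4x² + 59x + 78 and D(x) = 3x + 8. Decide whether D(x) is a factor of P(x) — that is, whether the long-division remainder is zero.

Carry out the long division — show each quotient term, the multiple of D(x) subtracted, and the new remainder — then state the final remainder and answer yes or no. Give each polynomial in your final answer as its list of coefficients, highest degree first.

R = [6], so D(x) is not a factor of P(x). no

Step 1: lead(6x⁷ + 16x⁶ + 21x⁵ + 47x⁴ − 30x³ − 4x² + 59x + 78) ÷ lead(D) = 6x⁷ ÷ 3x = 2x⁶. Subtract (2x⁶)·D = 6x⁷ + 16x⁶. Remainder: 21x⁵ + 47x⁴ − 30x³ − 4x² + 59x + 78.
Step 2: lead(21x⁵ + 47x⁴ − 30x³ − 4x² + 59x + 78) ÷ lead(D) = 21x⁵ ÷ 3x = 7x⁴. Subtract (7x⁴)·D = 21x⁵ + 56x⁴. Remainder: −9x⁴ − 30x³ − 4x² + 59x + 78.
Step 3: lead(−9x⁴ − 30x³ − 4x² + 59x + 78) ÷ lead(D) = −9x⁴ ÷ 3x = −3x³. Subtract (−3x³)·D = −9x⁴ − 24x³. Remainder: −6x³ − 4x² + 59x + 78.
Step 4: lead(−6x³ − 4x² + 59x + 78) ÷ lead(D) = −6x³ ÷ 3x = −2x². Subtract (−2x²)·D = −6x³ − 16x². Remainder: 12x² + 59x + 78.
Step 5: lead(12x² + 59x + 78) ÷ lead(D) = 12x² ÷ 3x = 4x. Subtract (4x)·D = 12x² + 32x. Remainder: 27x + 78.
Step 6: lead(27x + 78) ÷ lead(D) = 27x ÷ 3x = 9. Subtract (9)·D = 27x + 72. Remainder: 6.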